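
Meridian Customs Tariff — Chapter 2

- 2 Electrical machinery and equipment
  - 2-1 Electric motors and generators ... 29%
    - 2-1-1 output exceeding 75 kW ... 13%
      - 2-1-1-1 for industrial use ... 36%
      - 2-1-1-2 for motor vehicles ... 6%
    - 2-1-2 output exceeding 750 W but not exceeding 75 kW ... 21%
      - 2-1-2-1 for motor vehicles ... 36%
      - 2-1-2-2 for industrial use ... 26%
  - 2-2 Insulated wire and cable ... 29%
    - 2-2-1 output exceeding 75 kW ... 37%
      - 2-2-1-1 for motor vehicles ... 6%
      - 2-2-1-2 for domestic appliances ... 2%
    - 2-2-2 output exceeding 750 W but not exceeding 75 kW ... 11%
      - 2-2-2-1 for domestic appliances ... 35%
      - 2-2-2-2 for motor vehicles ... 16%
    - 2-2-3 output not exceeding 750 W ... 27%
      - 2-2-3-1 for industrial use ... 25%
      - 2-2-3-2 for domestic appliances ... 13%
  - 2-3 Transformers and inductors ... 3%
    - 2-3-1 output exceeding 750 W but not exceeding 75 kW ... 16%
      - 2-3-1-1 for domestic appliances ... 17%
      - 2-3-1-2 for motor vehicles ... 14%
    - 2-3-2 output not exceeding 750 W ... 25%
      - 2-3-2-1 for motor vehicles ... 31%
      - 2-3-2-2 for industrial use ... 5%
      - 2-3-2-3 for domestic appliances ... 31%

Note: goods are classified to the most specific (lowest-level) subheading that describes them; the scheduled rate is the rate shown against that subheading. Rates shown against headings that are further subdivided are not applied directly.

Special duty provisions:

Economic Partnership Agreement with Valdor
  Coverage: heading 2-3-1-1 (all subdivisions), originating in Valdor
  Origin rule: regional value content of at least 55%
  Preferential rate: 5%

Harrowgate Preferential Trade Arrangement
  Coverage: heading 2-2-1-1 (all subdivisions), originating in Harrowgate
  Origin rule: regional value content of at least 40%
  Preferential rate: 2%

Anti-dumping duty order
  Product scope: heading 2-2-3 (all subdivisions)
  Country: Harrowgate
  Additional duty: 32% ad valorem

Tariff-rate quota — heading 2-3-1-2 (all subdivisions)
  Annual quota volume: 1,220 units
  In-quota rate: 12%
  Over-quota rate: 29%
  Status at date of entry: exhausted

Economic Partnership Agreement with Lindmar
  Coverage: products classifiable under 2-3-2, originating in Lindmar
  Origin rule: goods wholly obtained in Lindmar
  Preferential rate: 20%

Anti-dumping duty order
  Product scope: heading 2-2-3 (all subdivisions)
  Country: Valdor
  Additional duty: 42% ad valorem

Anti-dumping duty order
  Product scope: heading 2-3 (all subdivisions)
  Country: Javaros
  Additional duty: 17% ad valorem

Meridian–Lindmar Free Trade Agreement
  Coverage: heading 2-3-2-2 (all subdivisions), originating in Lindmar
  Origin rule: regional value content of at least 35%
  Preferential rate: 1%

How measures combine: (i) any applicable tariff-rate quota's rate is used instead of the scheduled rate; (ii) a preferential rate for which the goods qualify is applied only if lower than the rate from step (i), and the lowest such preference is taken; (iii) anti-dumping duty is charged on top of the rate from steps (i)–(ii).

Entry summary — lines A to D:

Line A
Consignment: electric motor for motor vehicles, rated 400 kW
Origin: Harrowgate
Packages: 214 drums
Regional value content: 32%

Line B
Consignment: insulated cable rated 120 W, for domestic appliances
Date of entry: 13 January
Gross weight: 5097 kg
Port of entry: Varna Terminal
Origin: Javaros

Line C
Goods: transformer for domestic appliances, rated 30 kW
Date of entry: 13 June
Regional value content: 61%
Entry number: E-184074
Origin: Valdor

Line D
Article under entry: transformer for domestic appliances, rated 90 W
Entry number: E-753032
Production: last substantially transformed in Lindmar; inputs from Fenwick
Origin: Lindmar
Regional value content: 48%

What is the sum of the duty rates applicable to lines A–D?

Line A: electric motor → 2-1; rated 400 kW → 2-1-1; for motor vehicles → 2-1-1-2. Scheduled 6%. Harrowgate agreement on 2-2-1-1: 2-1-1-2 not covered. → 6%.
Line B: insulated cable → 2-2; rated 120 W → 2-2-3; for domestic appliances → 2-2-3-2. Scheduled 13%. No special measure applies. → 13%.
Line C: transformer → 2-3; rated 30 kW → 2-3-1; for domestic appliances → 2-3-1-1. Scheduled 17%. Valdor agreement on 2-3-1-1: RVC ≥ 55% → 5% available; preferential 5%. → 5%.
Line D: transformer → 2-3; rated 90 W → 2-3-2; for domestic appliances → 2-3-2-3. Scheduled 31%. Lindmar agreement on 2-3-2: not wholly obtained; Lindmar agreement on 2-3-2-2: 2-3-2-3 not covered. → 31%.
Sum: 6% + 13% + 5% + 31% = 55%.

55%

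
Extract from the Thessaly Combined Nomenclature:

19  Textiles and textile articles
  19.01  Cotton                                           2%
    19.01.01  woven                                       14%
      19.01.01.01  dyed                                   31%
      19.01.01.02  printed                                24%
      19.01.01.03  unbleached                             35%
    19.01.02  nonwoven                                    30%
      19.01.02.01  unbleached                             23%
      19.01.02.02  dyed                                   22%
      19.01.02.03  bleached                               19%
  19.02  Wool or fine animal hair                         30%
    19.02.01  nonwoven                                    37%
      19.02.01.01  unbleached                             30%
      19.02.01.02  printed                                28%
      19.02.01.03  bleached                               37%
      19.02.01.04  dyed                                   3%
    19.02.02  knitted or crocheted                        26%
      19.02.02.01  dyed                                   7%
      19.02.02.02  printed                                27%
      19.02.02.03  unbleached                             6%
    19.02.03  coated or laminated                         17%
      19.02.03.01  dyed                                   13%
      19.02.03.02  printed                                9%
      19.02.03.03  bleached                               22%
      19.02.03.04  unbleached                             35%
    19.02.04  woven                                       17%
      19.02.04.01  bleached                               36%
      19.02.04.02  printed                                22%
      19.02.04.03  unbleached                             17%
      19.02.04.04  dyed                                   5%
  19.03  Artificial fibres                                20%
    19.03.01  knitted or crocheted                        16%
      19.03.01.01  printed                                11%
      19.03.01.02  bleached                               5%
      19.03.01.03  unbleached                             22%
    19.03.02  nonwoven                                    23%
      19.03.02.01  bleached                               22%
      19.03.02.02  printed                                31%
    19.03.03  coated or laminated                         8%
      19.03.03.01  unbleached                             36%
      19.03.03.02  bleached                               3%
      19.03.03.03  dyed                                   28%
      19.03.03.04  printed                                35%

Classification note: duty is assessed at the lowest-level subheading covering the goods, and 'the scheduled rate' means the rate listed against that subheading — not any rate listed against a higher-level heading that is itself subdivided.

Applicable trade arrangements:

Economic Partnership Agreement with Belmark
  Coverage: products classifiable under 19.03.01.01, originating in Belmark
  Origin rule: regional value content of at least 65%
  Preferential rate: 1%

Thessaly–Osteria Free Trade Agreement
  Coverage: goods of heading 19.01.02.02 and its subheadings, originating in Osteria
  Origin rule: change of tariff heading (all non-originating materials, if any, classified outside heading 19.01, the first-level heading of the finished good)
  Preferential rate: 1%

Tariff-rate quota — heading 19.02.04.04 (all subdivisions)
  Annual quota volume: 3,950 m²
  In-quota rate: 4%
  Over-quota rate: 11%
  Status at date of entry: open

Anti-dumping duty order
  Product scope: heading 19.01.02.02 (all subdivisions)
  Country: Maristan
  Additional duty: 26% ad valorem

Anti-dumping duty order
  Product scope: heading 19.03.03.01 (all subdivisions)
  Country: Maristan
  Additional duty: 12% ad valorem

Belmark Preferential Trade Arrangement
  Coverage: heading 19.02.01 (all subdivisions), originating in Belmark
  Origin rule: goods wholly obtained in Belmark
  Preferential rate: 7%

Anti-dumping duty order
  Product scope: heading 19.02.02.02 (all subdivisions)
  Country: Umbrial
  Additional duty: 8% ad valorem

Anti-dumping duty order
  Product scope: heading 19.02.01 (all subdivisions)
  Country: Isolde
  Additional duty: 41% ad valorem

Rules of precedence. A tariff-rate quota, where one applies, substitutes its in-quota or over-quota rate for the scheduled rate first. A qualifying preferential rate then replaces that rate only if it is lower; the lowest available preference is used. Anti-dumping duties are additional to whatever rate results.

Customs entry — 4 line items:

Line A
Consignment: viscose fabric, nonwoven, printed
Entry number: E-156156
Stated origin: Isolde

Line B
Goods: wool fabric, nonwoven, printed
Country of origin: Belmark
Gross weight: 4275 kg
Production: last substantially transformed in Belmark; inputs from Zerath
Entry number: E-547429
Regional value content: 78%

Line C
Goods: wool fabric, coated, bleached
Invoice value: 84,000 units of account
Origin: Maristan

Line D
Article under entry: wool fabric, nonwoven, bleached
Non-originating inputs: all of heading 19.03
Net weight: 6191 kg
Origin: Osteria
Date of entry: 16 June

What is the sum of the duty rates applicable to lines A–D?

Line A: viscose → 19.03; nonwoven → 19.03.02; printed → 19.03.02.02. Scheduled 31%. No special measure applies. → 31%.
Line B: wool → 19.02; nonwoven → 19.02.01; printed → 19.02.01.02. Scheduled 28%. Belmark agreement on 19.03.01.01: 19.02.01.02 not covered; Belmark agreement on 19.02.01: not wholly obtained. → 28%.
Line C: wool → 19.02; coated → 19.02.03; bleached → 19.02.03.03. Scheduled 22%. No special measure applies. → 22%.
Line D: wool → 19.02; nonwoven → 19.02.01; bleached → 19.02.01.03. Scheduled 37%. Osteria agreement on 19.01.02.02: 19.02.01.03 not covered. → 37%.
Sum: 31% + 28% + 22% + 37% = 118%.

118%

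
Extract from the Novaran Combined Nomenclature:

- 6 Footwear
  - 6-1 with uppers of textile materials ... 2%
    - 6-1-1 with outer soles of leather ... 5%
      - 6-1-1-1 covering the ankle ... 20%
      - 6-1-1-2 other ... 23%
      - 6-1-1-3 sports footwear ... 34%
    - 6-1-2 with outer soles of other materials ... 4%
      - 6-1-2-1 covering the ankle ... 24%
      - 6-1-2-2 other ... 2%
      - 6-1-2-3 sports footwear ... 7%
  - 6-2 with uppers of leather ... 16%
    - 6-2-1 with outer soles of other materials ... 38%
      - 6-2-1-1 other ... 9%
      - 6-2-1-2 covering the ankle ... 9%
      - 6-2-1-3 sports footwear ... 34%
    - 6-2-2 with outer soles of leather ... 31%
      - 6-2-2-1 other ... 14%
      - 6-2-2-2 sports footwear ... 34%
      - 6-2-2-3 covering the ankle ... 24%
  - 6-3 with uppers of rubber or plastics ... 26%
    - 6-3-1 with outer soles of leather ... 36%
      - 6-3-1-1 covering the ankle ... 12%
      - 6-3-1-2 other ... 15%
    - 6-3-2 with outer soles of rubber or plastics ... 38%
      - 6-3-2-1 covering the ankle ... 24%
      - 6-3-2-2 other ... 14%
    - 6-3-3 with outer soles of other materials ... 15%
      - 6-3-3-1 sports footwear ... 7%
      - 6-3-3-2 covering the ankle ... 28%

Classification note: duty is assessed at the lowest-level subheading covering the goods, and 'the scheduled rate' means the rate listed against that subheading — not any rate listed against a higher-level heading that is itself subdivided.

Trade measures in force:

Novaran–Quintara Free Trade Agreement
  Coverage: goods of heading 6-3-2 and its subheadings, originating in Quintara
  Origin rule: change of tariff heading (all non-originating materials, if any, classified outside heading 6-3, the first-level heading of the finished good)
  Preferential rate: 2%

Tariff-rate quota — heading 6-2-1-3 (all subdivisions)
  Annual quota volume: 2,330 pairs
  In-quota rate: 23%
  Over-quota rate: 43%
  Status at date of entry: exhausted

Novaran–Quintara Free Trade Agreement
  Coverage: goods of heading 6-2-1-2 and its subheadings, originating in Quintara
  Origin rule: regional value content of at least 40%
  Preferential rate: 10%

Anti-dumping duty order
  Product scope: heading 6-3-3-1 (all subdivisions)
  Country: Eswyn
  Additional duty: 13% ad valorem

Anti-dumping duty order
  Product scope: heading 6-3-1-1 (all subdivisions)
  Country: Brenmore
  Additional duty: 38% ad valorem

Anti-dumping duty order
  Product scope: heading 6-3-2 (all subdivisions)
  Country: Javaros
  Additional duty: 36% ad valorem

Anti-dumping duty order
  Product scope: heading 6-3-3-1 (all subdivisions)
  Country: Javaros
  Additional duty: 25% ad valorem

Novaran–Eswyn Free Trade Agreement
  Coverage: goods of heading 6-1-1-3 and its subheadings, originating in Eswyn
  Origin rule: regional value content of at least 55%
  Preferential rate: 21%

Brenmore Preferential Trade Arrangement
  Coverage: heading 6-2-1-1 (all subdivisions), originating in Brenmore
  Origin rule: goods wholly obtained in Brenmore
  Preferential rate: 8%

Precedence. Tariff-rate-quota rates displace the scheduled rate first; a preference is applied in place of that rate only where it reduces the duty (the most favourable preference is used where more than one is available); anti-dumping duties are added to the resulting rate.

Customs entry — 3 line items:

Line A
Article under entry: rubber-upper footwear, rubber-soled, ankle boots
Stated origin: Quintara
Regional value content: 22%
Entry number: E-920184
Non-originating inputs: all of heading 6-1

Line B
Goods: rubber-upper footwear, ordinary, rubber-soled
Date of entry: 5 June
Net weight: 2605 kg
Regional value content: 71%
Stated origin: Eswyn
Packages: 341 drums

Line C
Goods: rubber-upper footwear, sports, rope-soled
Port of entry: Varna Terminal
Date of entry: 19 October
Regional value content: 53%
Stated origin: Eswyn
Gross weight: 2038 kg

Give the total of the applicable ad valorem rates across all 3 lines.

Line A: rubber-upper → 6-3; rubber-soled → 6-3-2; ankle boots → 6-3-2-1. Scheduled 24%. Quintara agreement on 6-3-2: CTH met → 2% available; Quintara agreement on 6-2-1-2: 6-3-2-1 not covered; preferential 2%. → 2%.
Line B: rubber-upper → 6-3; rubber-soled → 6-3-2; ordinary → 6-3-2-2. Scheduled 14%. Eswyn agreement on 6-1-1-3: 6-3-2-2 not covered. → 14%.
Line C: rubber-upper → 6-3; rope-soled → 6-3-3; sports → 6-3-3-1. Scheduled 7%. Eswyn agreement on 6-1-1-3: 6-3-3-1 not covered; anti-dumping (Eswyn, 6-3-3-1): +13%; total 7% + 13% = 20%. → 20%.
Sum: 2% + 14% + 20% = 36%.

36%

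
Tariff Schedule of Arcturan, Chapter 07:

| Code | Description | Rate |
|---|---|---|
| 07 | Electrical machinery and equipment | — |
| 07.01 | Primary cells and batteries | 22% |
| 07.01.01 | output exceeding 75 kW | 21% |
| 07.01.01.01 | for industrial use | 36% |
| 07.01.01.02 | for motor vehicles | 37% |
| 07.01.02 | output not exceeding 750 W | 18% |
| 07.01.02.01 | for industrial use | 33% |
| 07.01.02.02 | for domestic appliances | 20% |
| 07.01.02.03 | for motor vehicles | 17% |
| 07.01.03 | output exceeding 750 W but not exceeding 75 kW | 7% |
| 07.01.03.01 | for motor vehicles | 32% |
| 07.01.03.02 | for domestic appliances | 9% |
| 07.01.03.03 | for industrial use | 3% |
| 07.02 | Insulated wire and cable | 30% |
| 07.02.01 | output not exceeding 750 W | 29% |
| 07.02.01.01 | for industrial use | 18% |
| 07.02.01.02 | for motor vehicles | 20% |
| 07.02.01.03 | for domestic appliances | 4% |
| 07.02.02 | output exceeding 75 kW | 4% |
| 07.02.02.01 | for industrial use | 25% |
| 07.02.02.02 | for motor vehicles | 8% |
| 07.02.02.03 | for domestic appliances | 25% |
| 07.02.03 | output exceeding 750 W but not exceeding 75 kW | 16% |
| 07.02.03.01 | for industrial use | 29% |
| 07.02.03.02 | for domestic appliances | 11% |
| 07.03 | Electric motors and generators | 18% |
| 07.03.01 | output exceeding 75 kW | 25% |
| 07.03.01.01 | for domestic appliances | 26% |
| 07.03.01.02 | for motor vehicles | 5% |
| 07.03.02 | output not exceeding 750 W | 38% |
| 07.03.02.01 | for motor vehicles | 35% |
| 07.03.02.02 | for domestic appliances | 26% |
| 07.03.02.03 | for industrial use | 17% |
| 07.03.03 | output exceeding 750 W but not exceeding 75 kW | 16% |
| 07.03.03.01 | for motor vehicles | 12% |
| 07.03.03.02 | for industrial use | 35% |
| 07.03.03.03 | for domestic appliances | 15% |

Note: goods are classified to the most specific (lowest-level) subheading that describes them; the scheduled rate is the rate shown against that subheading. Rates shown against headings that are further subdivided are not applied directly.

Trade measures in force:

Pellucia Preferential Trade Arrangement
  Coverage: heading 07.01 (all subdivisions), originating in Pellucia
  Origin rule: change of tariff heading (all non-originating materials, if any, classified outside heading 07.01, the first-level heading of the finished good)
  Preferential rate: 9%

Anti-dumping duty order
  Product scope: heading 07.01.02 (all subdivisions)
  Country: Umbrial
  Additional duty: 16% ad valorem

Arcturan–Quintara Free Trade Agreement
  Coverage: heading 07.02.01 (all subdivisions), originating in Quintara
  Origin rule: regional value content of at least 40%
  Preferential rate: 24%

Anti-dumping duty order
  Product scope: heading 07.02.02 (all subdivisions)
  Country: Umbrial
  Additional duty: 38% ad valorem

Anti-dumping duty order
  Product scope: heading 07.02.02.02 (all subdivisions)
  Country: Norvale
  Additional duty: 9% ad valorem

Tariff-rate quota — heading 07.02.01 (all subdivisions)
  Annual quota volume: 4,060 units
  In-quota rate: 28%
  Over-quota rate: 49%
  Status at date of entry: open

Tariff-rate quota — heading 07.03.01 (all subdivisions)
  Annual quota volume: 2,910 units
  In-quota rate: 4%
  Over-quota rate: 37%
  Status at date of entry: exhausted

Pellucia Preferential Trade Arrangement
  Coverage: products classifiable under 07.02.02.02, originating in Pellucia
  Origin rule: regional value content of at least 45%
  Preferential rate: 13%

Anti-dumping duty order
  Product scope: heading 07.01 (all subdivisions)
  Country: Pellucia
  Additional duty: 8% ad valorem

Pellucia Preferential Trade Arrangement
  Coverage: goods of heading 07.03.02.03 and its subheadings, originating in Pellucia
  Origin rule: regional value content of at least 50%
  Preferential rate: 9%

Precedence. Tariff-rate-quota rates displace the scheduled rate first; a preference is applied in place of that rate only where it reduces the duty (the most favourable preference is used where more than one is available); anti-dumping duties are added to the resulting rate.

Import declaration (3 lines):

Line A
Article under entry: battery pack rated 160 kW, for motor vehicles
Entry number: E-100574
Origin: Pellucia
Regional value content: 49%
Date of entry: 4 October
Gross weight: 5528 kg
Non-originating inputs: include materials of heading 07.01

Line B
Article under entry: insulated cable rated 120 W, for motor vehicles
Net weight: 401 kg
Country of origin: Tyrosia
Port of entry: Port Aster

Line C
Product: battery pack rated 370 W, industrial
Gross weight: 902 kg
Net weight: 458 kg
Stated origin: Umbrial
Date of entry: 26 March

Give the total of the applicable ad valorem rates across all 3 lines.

122%

Line A: battery pack → 07.01; rated 160 kW → 07.01.01; for motor vehicles → 07.01.01.02. Scheduled 37%. Pellucia agreement on 07.01: CTH not met; Pellucia agreement on 07.02.02.02: 07.01.01.02 not covered; Pellucia agreement on 07.03.02.03: 07.01.01.02 not covered; anti-dumping (Pellucia, 07.01): +8%; total 37% + 8% = 45%. → 45%.
Line B: insulated cable → 07.02; rated 120 W → 07.02.01; for motor vehicles → 07.02.01.02. Scheduled 20%. quota on 07.02.01 open → in-quota 28%. → 28%.
Line C: battery pack → 07.01; rated 370 W → 07.01.02; industrial → 07.01.02.01. Scheduled 33%. anti-dumping (Umbrial, 07.01.02): +16%; total 33% + 16% = 49%. → 49%.
Sum: 45% + 28% + 49% = 122%.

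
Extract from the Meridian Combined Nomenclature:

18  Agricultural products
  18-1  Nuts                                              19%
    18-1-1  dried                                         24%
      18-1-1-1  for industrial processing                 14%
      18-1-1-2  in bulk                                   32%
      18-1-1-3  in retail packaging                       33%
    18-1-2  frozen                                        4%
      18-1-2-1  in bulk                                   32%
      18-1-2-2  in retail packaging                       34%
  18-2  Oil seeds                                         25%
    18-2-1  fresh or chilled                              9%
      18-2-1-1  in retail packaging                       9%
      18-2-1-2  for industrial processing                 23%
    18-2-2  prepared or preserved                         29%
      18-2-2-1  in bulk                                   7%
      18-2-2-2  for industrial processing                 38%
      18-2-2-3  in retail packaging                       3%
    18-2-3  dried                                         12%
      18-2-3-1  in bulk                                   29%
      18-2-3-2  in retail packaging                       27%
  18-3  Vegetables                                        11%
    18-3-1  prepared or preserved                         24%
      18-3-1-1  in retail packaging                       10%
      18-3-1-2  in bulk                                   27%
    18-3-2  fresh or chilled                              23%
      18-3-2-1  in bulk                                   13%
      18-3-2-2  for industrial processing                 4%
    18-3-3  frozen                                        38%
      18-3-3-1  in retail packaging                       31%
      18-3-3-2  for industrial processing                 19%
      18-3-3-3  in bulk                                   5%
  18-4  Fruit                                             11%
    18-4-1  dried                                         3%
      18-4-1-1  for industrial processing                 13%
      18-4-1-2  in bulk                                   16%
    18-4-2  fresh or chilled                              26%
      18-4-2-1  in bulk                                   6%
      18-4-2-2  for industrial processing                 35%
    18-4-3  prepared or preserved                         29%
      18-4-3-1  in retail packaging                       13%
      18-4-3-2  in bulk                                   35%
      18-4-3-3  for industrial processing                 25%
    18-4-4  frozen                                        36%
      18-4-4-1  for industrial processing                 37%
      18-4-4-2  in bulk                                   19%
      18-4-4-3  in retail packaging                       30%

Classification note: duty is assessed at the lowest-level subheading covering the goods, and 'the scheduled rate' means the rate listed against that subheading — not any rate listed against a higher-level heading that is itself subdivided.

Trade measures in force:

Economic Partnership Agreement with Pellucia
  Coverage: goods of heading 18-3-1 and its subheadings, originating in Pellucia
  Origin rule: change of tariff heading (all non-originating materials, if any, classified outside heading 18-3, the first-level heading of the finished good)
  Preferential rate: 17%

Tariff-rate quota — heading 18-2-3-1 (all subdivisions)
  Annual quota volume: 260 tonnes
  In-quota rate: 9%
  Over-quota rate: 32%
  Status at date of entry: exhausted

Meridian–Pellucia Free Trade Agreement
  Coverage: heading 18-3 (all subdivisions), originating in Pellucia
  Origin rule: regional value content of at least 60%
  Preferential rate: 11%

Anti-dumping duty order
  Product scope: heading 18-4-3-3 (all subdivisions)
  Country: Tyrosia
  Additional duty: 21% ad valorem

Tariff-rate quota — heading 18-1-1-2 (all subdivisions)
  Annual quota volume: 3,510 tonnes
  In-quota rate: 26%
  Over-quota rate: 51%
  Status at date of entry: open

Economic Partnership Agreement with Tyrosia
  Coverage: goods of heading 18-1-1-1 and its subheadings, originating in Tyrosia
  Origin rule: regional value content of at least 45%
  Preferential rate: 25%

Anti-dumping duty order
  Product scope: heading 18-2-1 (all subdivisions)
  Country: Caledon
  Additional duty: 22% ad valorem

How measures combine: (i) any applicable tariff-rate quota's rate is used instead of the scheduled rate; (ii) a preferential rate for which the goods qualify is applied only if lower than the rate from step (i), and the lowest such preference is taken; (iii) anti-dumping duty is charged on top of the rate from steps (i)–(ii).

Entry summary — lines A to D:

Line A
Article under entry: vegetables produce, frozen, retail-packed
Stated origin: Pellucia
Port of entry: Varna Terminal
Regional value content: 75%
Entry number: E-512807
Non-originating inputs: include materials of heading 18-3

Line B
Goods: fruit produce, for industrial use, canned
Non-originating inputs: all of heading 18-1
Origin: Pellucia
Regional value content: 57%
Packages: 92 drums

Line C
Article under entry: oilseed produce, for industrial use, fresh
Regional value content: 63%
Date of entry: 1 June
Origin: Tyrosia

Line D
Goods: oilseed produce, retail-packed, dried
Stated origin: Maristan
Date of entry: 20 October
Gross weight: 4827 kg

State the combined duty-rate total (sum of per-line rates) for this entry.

86%

Line A: vegetables → 18-3; frozen → 18-3-3; retail-packed → 18-3-3-1. Scheduled 31%. Pellucia agreement on 18-3-1: 18-3-3-1 not covered; Pellucia agreement on 18-3: RVC ≥ 60% → 11% available; preferential 11%. → 11%.
Line B: fruit → 18-4; canned → 18-4-3; for industrial use → 18-4-3-3. Scheduled 25%. Pellucia agreement on 18-3-1: 18-4-3-3 not covered; Pellucia agreement on 18-3: 18-4-3-3 not covered. → 25%.
Line C: oilseed → 18-2; fresh → 18-2-1; for industrial use → 18-2-1-2. Scheduled 23%. Tyrosia agreement on 18-1-1-1: 18-2-1-2 not covered. → 23%.
Line D: oilseed → 18-2; dried → 18-2-3; retail-packed → 18-2-3-2. Scheduled 27%. No special measure applies. → 27%.
Sum: 11% + 25% + 23% + 27% = 86%.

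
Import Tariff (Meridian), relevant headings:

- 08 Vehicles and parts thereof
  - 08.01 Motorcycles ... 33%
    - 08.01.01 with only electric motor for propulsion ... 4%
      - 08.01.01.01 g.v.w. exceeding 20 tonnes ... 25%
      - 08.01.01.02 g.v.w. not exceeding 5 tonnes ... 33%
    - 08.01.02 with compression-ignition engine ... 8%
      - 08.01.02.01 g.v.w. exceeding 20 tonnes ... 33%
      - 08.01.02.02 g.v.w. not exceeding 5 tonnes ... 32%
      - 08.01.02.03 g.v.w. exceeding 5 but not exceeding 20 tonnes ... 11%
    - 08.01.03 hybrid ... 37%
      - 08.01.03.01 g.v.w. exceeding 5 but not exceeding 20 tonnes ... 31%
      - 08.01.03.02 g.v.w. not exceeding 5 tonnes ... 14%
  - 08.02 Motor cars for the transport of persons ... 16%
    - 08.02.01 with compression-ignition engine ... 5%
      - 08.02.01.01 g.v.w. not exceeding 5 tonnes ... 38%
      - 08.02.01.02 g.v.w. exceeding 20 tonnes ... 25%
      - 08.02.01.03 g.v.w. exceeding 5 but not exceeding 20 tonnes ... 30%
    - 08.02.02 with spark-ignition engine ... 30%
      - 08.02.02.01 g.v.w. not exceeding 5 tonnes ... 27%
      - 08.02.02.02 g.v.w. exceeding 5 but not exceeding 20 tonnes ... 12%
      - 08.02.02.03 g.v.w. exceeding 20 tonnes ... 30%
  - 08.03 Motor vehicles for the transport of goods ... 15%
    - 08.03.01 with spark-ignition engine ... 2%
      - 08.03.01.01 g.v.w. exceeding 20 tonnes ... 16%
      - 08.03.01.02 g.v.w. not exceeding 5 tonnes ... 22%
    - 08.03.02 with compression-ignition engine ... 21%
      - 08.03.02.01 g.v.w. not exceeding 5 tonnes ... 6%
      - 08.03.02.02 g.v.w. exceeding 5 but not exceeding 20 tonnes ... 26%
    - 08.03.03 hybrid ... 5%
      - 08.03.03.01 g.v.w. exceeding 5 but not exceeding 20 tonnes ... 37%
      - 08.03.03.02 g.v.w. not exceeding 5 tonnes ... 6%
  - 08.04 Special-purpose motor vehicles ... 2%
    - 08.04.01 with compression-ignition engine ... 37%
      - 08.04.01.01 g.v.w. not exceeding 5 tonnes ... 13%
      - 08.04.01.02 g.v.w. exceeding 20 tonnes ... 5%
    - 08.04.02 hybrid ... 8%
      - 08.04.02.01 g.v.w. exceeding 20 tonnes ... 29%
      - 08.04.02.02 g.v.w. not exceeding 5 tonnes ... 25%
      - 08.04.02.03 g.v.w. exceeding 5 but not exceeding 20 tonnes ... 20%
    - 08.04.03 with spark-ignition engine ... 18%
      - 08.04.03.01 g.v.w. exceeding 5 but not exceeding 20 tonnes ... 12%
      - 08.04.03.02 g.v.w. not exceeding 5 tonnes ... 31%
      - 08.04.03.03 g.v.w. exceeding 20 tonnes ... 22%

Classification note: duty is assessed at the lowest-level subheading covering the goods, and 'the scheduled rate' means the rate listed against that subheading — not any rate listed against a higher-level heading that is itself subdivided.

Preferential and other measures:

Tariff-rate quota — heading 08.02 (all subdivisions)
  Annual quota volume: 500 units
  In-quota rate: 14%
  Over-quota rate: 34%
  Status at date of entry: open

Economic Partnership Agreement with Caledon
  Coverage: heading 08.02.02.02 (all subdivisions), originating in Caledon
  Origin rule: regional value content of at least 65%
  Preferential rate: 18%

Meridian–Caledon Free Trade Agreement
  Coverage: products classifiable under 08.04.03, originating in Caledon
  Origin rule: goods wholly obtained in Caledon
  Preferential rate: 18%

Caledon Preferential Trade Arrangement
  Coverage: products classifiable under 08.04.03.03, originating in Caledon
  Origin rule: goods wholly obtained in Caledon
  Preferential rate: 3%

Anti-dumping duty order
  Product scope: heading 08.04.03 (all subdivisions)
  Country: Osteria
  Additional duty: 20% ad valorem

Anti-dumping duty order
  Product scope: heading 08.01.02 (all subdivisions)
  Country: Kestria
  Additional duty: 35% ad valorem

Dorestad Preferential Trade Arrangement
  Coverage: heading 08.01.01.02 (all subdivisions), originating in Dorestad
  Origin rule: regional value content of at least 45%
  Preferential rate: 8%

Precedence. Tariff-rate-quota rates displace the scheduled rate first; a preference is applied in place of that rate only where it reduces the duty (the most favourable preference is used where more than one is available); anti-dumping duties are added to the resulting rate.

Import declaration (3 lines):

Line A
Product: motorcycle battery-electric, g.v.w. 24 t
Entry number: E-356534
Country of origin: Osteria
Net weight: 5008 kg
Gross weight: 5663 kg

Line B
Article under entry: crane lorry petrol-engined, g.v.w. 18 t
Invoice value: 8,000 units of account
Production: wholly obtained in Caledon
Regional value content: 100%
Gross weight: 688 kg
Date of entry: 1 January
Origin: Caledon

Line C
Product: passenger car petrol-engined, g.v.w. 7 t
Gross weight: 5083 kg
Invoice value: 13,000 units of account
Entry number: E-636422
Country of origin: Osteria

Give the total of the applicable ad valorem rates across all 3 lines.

Line A: motorcycle → 08.01; battery-electric → 08.01.01; g.v.w. 24 t → 08.01.01.01. Scheduled 25%. No special measure applies. → 25%.
Line B: crane lorry → 08.04; petrol-engined → 08.04.03; g.v.w. 18 t → 08.04.03.01. Scheduled 12%. Caledon agreement on 08.02.02.02: 08.04.03.01 not covered; Caledon agreement on 08.04.03: wholly obtained → 18% available; Caledon agreement on 08.04.03.03: 08.04.03.01 not covered; preference 18% not lower than 12% → no reduction. → 12%.
Line C: passenger car → 08.02; petrol-engined → 08.02.02; g.v.w. 7 t → 08.02.02.02. Scheduled 12%. quota on 08.02 open → in-quota 14%. → 14%.
Sum: 25% + 12% + 14% = 51%.

51%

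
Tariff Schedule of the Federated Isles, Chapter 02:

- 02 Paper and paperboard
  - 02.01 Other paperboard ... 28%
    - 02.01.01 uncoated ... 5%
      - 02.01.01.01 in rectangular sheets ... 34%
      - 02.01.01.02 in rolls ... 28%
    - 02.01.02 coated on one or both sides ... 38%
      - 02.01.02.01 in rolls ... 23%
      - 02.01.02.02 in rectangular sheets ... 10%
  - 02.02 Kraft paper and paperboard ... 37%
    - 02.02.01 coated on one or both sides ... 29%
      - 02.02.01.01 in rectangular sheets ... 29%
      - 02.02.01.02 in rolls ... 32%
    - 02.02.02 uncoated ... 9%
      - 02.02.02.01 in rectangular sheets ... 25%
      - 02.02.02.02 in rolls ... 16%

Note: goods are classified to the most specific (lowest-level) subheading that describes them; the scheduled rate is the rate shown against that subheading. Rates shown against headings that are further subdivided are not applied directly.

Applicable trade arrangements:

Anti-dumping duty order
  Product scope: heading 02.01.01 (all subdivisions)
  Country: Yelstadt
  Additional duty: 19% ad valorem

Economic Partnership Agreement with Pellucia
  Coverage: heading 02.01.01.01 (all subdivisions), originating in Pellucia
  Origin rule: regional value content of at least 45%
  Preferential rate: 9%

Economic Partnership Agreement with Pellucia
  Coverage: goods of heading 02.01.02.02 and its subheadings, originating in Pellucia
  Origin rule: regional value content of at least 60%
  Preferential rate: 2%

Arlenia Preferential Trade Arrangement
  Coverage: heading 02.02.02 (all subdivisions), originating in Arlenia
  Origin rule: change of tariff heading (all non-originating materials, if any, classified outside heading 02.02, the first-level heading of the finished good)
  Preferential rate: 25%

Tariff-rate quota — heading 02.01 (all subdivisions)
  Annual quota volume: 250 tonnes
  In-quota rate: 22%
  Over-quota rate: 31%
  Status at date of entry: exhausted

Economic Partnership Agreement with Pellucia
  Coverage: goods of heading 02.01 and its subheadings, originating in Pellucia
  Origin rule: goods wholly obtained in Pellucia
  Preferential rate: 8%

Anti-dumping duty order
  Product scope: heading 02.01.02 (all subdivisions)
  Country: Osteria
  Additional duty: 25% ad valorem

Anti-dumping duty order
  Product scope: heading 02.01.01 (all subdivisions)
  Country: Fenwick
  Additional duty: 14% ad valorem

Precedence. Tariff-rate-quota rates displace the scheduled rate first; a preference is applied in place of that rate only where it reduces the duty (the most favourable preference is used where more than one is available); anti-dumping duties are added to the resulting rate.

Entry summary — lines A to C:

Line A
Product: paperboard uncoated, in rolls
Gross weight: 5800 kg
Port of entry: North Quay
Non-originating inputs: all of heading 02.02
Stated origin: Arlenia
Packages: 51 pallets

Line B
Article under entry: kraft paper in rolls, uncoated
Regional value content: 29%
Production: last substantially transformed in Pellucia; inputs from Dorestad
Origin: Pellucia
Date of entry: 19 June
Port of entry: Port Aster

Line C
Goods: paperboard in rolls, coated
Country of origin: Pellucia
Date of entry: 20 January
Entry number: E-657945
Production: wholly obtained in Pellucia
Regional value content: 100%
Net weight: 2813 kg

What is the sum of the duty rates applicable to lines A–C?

Line A: paperboard → 02.01; uncoated → 02.01.01; in rolls → 02.01.01.02. Scheduled 28%. quota on 02.01 exhausted → over-quota 31%; Arlenia agreement on 02.02.02: 02.01.01.02 not covered. → 31%.
Line B: kraft paper → 02.02; uncoated → 02.02.02; in rolls → 02.02.02.02. Scheduled 16%. Pellucia agreement on 02.01.01.01: 02.02.02.02 not covered; Pellucia agreement on 02.01.02.02: 02.02.02.02 not covered; Pellucia agreement on 02.01: 02.02.02.02 not covered. → 16%.
Line C: paperboard → 02.01; coated → 02.01.02; in rolls → 02.01.02.01. Scheduled 23%. quota on 02.01 exhausted → over-quota 31%; Pellucia agreement on 02.01.01.01: 02.01.02.01 not covered; Pellucia agreement on 02.01.02.02: 02.01.02.01 not covered; Pellucia agreement on 02.01: wholly obtained → 8% available; preferential 8%. → 8%.
Sum: 31% + 16% + 8% = 55%.

55%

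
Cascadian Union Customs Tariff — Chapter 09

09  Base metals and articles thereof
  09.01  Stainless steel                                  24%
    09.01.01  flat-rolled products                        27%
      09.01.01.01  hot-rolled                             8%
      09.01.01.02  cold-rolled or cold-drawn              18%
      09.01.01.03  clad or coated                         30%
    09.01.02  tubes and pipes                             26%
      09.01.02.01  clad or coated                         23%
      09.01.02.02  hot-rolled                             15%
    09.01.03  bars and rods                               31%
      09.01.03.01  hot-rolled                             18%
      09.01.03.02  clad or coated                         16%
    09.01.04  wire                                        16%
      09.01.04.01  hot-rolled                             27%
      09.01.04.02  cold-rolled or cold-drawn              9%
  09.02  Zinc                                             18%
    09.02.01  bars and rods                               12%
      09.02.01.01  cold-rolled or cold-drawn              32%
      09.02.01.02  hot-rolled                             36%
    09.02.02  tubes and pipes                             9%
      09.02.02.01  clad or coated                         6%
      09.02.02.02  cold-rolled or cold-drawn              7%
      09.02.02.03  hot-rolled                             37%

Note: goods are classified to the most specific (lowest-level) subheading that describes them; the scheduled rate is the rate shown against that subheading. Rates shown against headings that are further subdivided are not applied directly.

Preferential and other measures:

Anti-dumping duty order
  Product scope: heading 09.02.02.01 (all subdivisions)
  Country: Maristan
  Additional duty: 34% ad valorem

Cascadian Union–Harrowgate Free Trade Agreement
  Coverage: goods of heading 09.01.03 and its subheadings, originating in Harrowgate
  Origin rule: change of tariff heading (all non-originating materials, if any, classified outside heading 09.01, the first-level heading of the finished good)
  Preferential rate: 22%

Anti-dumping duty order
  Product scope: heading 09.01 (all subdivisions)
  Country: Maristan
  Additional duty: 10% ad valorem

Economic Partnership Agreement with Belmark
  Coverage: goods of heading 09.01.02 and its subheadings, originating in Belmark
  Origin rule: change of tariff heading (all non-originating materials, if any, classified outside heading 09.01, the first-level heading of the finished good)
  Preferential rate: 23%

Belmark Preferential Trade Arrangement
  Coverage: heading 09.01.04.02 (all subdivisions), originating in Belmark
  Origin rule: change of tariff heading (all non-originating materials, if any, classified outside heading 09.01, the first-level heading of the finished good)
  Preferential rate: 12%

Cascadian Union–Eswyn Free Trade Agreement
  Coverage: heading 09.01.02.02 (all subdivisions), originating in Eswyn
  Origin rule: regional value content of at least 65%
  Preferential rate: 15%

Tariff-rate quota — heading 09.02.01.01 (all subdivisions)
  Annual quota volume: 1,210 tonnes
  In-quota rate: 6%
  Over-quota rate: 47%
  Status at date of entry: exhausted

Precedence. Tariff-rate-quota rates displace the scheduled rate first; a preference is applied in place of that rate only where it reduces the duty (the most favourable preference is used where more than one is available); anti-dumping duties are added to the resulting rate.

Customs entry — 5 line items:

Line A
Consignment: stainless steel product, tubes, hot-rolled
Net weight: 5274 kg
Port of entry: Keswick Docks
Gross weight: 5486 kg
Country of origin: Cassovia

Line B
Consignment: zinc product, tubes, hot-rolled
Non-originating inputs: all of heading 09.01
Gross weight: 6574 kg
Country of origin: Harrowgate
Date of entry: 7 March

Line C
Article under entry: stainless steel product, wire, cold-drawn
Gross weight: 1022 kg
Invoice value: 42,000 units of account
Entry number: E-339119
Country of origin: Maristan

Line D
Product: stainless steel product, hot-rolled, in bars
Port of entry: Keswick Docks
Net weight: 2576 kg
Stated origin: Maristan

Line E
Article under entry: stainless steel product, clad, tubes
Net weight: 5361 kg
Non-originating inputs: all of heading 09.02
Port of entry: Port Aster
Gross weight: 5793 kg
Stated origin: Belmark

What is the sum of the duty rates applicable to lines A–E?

Line A: stainless steel → 09.01; tubes → 09.01.02; hot-rolled → 09.01.02.02. Scheduled 15%. No special measure applies. → 15%.
Line B: zinc → 09.02; tubes → 09.02.02; hot-rolled → 09.02.02.03. Scheduled 37%. Harrowgate agreement on 09.01.03: 09.02.02.03 not covered. → 37%.
Line C: stainless steel → 09.01; wire → 09.01.04; cold-drawn → 09.01.04.02. Scheduled 9%. anti-dumping (Maristan, 09.01): +10%; total 9% + 10% = 19%. → 19%.
Line D: stainless steel → 09.01; in bars → 09.01.03; hot-rolled → 09.01.03.01. Scheduled 18%. anti-dumping (Maristan, 09.01): +10%; total 18% + 10% = 28%. → 28%.
Line E: stainless steel → 09.01; tubes → 09.01.02; clad → 09.01.02.01. Scheduled 23%. Belmark agreement on 09.01.02: CTH met → 23% available; Belmark agreement on 09.01.04.02: 09.01.02.01 not covered; preference 23% not lower than 23% → no reduction. → 23%.
Sum: 15% + 37% + 19% + 28% + 23% = 122%.

122%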